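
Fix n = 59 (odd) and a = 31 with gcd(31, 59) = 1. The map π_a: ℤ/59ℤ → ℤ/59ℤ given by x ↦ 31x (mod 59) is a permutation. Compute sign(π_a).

-1

Orbit of 12 under x↦31x: [12, 18, 27, 11, 46, 10, 15]… (length divides ord_59(31)).
Decompose π into cycles: lengths [58, 1] (2 cycles, including the fixed point 0).
2 cycles on 59: each ℓ→(−1)^(ℓ−1), product (−1)^57 = -1.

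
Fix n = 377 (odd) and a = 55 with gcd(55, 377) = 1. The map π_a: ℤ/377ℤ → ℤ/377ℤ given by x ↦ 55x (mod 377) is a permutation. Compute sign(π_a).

-1

Trace 146: π^k(146) = [146, 113, 183, 263, 139, 105, 120] for k=0..6.
Cycle type of π: 84×4 + 28 + 3×4 + 1; total 10 cycles.
n − c = 377 − 10 = 367; sign = (−1)^367 = -1.
Check: (55/377) = -1 by Zolotarev.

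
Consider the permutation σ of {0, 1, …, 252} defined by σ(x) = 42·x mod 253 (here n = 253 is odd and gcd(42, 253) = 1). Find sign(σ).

-1

Orbit of 180 under x↦42x: [180, 223, 5, 210, 218, 48, 245]… (length divides ord_253(42)).
Cycle lengths of π_42 on ℤ/253ℤ: [110, 110, 22, 5, 5, 1]; 6 cycles in total.
n − c = 253 − 6 = 247; sign = (−1)^247 = -1.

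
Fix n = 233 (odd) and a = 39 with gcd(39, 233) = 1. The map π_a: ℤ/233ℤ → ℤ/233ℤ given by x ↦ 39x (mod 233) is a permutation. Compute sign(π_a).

-1

Start at x=127: 127 → 60 → 10 → 157 → 65 → 205 → 73 → … (one orbit).
Cycle type of π: 232 + 1; total 2 cycles.
2 cycles on 233: each ℓ→(−1)^(ℓ−1), product (−1)^231 = -1.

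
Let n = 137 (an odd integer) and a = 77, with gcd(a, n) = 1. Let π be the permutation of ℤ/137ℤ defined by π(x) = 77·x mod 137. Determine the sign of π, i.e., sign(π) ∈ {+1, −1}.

Start at x=63: 63 → 56 → 65 → 73 → 4 → 34 → 15 → … (one orbit).
π_77 has 5 disjoint cycles with lengths [34, 34, 34, 34, 1] on {0,…,136}.
n − c = 137 − 5 = 132; sign = (−1)^132 = +1.

+1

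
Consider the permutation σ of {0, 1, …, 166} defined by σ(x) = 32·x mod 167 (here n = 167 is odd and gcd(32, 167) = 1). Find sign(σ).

+1

Orbit of 38 under x↦32x: [38, 47, 1, 32, 22, 36, 150]… (length divides ord_167(32)).
The orbit structure of x ↦ 32x mod 167: 3 orbits of sizes [83, 83, 1].
3 cycles on 167: each ℓ→(−1)^(ℓ−1), product (−1)^164 = +1.
Via Zolotarev, sign(π_{32}) = (32|167) = +1.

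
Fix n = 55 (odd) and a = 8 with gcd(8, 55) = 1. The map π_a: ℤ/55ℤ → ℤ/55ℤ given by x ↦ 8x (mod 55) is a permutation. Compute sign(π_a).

+1

Orbit of 43 under x↦8x: [43, 14, 2, 16, 18, 34, 52]… (length divides ord_55(8)).
Cycle type of π: 20×2 + 10 + 4 + 1; total 5 cycles.
Σ(ℓ_i−1) = 55−5 = 50; sign = (−1)^50 = +1.
The Jacobi symbol (8|55) = +1 (Zolotarev) agrees.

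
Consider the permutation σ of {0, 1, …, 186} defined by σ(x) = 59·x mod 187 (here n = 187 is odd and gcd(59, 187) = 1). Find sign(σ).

+1

Start at x=60: 60 → 174 → 168 → 1 → 59 → 115 → 53 → … (one orbit).
π_59 has 9 disjoint cycles with lengths [40, 40, 40, 40, 8, 8, 5, 5, 1] on {0,…,186}.
187 − 9 = 178 transpositions; sign(π) = (−1)^178 = +1.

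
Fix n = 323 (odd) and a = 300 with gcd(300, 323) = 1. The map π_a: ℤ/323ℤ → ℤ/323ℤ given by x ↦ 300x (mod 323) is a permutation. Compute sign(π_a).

+1

Trace 108: π^k(108) = [108, 100, 284, 251, 41, 26, 48] for k=0..6.
π_300 has 5 disjoint cycles with lengths [144, 144, 18, 16, 1] on {0,…,322}.
5 cycles on 323: each ℓ→(−1)^(ℓ−1), product (−1)^318 = +1.
Check: (300/323) = +1 by Zolotarev.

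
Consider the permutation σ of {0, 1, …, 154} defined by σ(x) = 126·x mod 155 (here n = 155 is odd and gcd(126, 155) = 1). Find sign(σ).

+1

Trace 66: π^k(66) = [66, 101, 16, 1, 126] for k=0..4.
Cycle lengths of π_126 on ℤ/155ℤ: [5, 5, 5, 5, 5, 5, 5, 5, 5, 5, 5, 5, 5, 5, 5, 5, 5, 5, 5, 5, 5, 5, 5, 5, 5, 5, 5, 5, 5, 5, 1, 1, 1, 1, 1]; 35 cycles in total.
155 − 35 = 120 transpositions; sign(π) = (−1)^120 = +1.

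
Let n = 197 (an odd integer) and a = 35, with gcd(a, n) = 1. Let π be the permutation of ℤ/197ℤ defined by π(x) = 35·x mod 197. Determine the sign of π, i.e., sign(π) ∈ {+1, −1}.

-1

Start at x=168: 168 → 167 → 132 → 89 → 160 → 84 → 182 → … (one orbit).
Cycle lengths of π_35 on ℤ/197ℤ: [196, 1]; 2 cycles in total.
With 2 cycles on 197 points, sign = (−1)^{197−2} = -1.
The Jacobi symbol (35|197) = -1 (Zolotarev) agrees.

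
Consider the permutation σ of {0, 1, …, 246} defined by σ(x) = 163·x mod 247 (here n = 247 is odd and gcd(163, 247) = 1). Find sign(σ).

-1

Start at x=163: 163 → 140 → 96 → 87 → 102 → 77 → 201 → … (one orbit).
Decompose π into cycles: lengths [12, 12, 12, 12, 12, 12, 12, 12, 12, 12, 12, 12, 12, 12, 12, 12, 12, 12, 12, 3, 3, 3, 3, 3, 3, 1] (26 cycles, including the fixed point 0).
26 cycles on 247: each ℓ→(−1)^(ℓ−1), product (−1)^221 = -1.
The Jacobi symbol (163|247) = -1 (Zolotarev) agrees.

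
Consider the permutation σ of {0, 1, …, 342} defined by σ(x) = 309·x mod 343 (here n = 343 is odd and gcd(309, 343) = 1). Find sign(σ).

+1

Start at x=267: 267 → 183 → 295 → 260 → 78 → 92 → 302 → … (one orbit).
Decompose π into cycles: lengths [49, 49, 49, 49, 49, 49, 7, 7, 7, 7, 7, 7, 1, 1, 1, 1, 1, 1, 1] (19 cycles, including the fixed point 0).
n − c = 343 − 19 = 324; sign = (−1)^324 = +1.
(309|343)_J = +1 (Zolotarev's lemma cross-check).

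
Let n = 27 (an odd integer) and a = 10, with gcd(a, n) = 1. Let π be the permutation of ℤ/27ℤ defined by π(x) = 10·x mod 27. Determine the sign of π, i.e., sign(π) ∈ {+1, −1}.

Trace 19: π^k(19) = [19, 1, 10] for k=0..2.
The orbit structure of x ↦ 10x mod 27: 15 orbits of sizes [3, 3, 3, 3, 3, 3, 1, 1, 1, 1, 1, 1, 1, 1, 1].
sign(π) = (−1)^{n − #cycles} = (−1)^{27−15} = (−1)^12 = +1.
Via Zolotarev, sign(π_{10}) = (10|27) = +1.

+1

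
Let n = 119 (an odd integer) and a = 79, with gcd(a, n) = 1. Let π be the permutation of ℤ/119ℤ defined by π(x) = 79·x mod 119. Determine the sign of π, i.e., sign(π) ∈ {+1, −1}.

Trace 22: π^k(22) = [22, 72, 95, 8, 37, 67, 57] for k=0..6.
The orbit structure of x ↦ 79x mod 119: 6 orbits of sizes [48, 48, 16, 3, 3, 1].
6 cycles on 119: each ℓ→(−1)^(ℓ−1), product (−1)^113 = -1.
Zolotarev: (79|119) = -1, matching the cycle-count sign.

-1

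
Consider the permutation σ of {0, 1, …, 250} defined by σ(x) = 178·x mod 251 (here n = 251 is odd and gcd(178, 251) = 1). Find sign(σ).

Trace 4: π^k(4) = [4, 210, 232, 132, 153, 126, 89] for k=0..6.
2 cycles of lengths [250, 1].
n − c = 251 − 2 = 249; sign = (−1)^249 = -1.
Zolotarev: (178|251) = -1, matching the cycle-count sign.

-1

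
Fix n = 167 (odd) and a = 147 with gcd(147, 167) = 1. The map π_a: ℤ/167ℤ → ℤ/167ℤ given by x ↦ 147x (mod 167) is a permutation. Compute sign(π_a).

+1

Trace 6: π^k(6) = [6, 47, 62, 96, 84, 157, 33] for k=0..6.
Decompose π into cycles: lengths [83, 83, 1] (3 cycles, including the fixed point 0).
sign(π) = (−1)^{n − #cycles} = (−1)^{167−3} = (−1)^164 = +1.
The Jacobi symbol (147|167) = +1 (Zolotarev) agrees.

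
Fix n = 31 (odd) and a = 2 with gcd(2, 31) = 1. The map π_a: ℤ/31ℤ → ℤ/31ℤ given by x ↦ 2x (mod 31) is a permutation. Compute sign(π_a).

Trace 16: π^k(16) = [16, 1, 2, 4, 8] for k=0..4.
π_2 has 7 disjoint cycles with lengths [5, 5, 5, 5, 5, 5, 1] on {0,…,30}.
With 7 cycles on 31 points, sign = (−1)^{31−7} = +1.

+1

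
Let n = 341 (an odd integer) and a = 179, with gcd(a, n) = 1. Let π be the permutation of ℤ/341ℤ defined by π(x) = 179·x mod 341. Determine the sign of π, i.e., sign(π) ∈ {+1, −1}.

Start at x=251: 251 → 258 → 147 → 56 → 135 → 295 → 291 → … (one orbit).
Cycle lengths of π_179 on ℤ/341ℤ: [30, 30, 30, 30, 30, 30, 30, 30, 30, 30, 30, 5, 5, 1]; 14 cycles in total.
341 − 14 = 327 transpositions; sign(π) = (−1)^327 = -1.

-1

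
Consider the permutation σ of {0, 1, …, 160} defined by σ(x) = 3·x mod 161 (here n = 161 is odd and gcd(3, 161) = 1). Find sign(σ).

-1

Orbit of 96 under x↦3x: [96, 127, 59, 16, 48, 144, 110]… (length divides ord_161(3)).
Decompose π into cycles: lengths [66, 66, 11, 11, 6, 1] (6 cycles, including the fixed point 0).
With 6 cycles on 161 points, sign = (−1)^{161−6} = -1.
(3|161)_J = -1 (Zolotarev's lemma cross-check).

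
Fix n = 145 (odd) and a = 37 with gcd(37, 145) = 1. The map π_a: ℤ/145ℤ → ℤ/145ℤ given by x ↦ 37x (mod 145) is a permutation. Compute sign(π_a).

Trace 16: π^k(16) = [16, 12, 9, 43, 141, 142, 34] for k=0..6.
Cycle type of π: 28×5 + 4 + 1; total 7 cycles.
7 cycles on 145: each ℓ→(−1)^(ℓ−1), product (−1)^138 = +1.
Via Zolotarev, sign(π_{37}) = (37|145) = +1.

+1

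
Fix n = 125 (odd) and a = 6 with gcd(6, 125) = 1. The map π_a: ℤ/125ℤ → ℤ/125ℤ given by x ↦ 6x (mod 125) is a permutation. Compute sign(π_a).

Orbit of 46 under x↦6x: [46, 26, 31, 61, 116, 71, 51]… (length divides ord_125(6)).
Cycle lengths of π_6 on ℤ/125ℤ: [25, 25, 25, 25, 5, 5, 5, 5, 1, 1, 1, 1, 1]; 13 cycles in total.
125 − 13 = 112 transpositions; sign(π) = (−1)^112 = +1.
(6|125)_J = +1 (Zolotarev's lemma cross-check).

+1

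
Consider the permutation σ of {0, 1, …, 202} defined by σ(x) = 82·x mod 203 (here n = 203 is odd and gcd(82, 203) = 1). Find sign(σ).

-1

Start at x=30: 30 → 24 → 141 → 194 → 74 → 181 → 23 → … (one orbit).
Cycle type of π: 42×4 + 7×4 + 6 + 1; total 10 cycles.
sign(π) = (−1)^{n − #cycles} = (−1)^{203−10} = (−1)^193 = -1.
(82|203)_J = -1 (Zolotarev's lemma cross-check).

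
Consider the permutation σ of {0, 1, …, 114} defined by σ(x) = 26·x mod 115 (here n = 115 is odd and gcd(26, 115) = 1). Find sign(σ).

Start at x=16: 16 → 71 → 6 → 41 → 31 → 1 → 26 → … (one orbit).
Cycle type of π: 11×10 + 1×5; total 15 cycles.
n − c = 115 − 15 = 100; sign = (−1)^100 = +1.
Via Zolotarev, sign(π_{26}) = (26|115) = +1.

+1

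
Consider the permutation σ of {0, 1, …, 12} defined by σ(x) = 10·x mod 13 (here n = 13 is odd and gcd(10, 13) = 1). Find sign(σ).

+1

Trace 3: π^k(3) = [3, 4, 1, 10, 9, 12] for k=0..5.
Cycle type of π: 6×2 + 1; total 3 cycles.
13 − 3 = 10 transpositions; sign(π) = (−1)^10 = +1.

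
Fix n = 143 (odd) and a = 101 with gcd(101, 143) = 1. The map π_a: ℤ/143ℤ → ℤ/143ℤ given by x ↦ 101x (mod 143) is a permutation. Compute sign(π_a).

Start at x=95: 95 → 14 → 127 → 100 → 90 → 81 → 30 → … (one orbit).
8 cycles of lengths [30, 30, 30, 30, 10, 6, 6, 1].
sign(π) = (−1)^{n − #cycles} = (−1)^{143−8} = (−1)^135 = -1.

-1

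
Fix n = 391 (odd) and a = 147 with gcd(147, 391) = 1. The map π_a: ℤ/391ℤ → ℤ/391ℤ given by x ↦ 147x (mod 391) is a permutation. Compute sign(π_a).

Orbit of 121 under x↦147x: [121, 192, 72, 27, 59, 71, 271]… (length divides ord_391(147)).
Decompose π into cycles: lengths [176, 176, 16, 11, 11, 1] (6 cycles, including the fixed point 0).
With 6 cycles on 391 points, sign = (−1)^{391−6} = -1.
The Jacobi symbol (147|391) = -1 (Zolotarev) agrees.

-1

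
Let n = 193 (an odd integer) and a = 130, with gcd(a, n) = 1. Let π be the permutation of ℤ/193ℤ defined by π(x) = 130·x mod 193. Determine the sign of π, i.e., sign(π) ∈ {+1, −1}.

+1

Trace 63: π^k(63) = [63, 84, 112, 85, 49, 1, 130] for k=0..6.
The orbit structure of x ↦ 130x mod 193: 17 orbits of sizes [12, 12, 12, 12, 12, 12, 12, 12, 12, 12, 12, 12, 12, 12, 12, 12, 1].
193 − 17 = 176 transpositions; sign(π) = (−1)^176 = +1.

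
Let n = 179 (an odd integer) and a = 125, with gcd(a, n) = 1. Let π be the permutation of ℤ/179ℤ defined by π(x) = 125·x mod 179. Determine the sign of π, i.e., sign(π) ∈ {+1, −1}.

+1

Start at x=172: 172 → 20 → 173 → 145 → 46 → 22 → 65 → … (one orbit).
The orbit structure of x ↦ 125x mod 179: 3 orbits of sizes [89, 89, 1].
3 cycles on 179: each ℓ→(−1)^(ℓ−1), product (−1)^176 = +1.
(125|179)_J = +1 (Zolotarev's lemma cross-check).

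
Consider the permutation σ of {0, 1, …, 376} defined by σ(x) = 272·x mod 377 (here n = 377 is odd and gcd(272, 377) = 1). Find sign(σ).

Orbit of 77 under x↦272x: [77, 209, 298, 1, 272, 92, 142]… (length divides ord_377(272)).
20 cycles of lengths [28, 28, 28, 28, 28, 28, 28, 28, 28, 28, 28, 28, 28, 2, 2, 2, 2, 2, 2, 1].
20 cycles on 377: each ℓ→(−1)^(ℓ−1), product (−1)^357 = -1.

-1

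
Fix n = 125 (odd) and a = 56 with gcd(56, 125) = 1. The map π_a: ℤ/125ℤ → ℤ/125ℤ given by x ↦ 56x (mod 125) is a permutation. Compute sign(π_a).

+1

Start at x=86: 86 → 66 → 71 → 101 → 31 → 111 → 91 → … (one orbit).
The orbit structure of x ↦ 56x mod 125: 13 orbits of sizes [25, 25, 25, 25, 5, 5, 5, 5, 1, 1, 1, 1, 1].
125 − 13 = 112 transpositions; sign(π) = (−1)^112 = +1.
Via Zolotarev, sign(π_{56}) = (56|125) = +1.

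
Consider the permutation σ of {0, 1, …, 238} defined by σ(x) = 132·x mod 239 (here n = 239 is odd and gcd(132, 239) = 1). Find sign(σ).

+1

Orbit of 101 under x↦132x: [101, 187, 67, 1, 132, 216, 71]… (length divides ord_239(132)).
Cycle lengths of π_132 on ℤ/239ℤ: [17, 17, 17, 17, 17, 17, 17, 17, 17, 17, 17, 17, 17, 17, 1]; 15 cycles in total.
15 cycles on 239: each ℓ→(−1)^(ℓ−1), product (−1)^224 = +1.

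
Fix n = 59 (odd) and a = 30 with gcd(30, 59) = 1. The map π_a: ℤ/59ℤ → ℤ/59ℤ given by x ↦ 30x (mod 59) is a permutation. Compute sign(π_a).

-1

Start at x=5: 5 → 32 → 16 → 8 → 4 → 2 → 1 → … (one orbit).
Decompose π into cycles: lengths [58, 1] (2 cycles, including the fixed point 0).
59 − 2 = 57 transpositions; sign(π) = (−1)^57 = -1.
Zolotarev: (30|59) = -1, matching the cycle-count sign.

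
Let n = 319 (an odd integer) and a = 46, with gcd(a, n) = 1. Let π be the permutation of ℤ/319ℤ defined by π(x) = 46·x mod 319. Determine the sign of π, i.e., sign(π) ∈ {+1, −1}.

Orbit of 46 under x↦46x: [46, 202, 41, 291, 307, 86, 128]… (length divides ord_319(46)).
Cycle type of π: 20×14 + 10 + 4×7 + 1; total 23 cycles.
319 − 23 = 296 transpositions; sign(π) = (−1)^296 = +1.
(46|319)_J = +1 (Zolotarev's lemma cross-check).

+1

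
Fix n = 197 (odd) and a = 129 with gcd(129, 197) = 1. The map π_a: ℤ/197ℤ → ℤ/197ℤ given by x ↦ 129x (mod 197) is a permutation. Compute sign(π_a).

Start at x=104: 104 → 20 → 19 → 87 → 191 → 14 → 33 → … (one orbit).
Cycle lengths of π_129 on ℤ/197ℤ: [28, 28, 28, 28, 28, 28, 28, 1]; 8 cycles in total.
n − c = 197 − 8 = 189; sign = (−1)^189 = -1.

-1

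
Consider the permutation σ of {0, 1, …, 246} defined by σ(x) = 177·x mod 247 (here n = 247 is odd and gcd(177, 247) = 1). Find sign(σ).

-1

Start at x=220: 220 → 161 → 92 → 229 → 25 → 226 → 235 → … (one orbit).
The orbit structure of x ↦ 177x mod 247: 12 orbits of sizes [36, 36, 36, 36, 36, 36, 9, 9, 4, 4, 4, 1].
sign(π) = (−1)^{n − #cycles} = (−1)^{247−12} = (−1)^235 = -1.
The Jacobi symbol (177|247) = -1 (Zolotarev) agrees.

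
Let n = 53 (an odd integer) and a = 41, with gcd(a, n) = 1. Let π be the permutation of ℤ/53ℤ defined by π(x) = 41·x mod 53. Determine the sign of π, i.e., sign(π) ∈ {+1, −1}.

Start at x=18: 18 → 49 → 48 → 7 → 22 → 1 → 41 → … (one orbit).
Decompose π into cycles: lengths [52, 1] (2 cycles, including the fixed point 0).
Σ(ℓ_i−1) = 53−2 = 51; sign = (−1)^51 = -1.

-1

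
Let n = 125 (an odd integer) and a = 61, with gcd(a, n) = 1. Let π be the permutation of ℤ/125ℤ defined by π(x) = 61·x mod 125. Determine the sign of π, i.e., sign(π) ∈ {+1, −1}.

Start at x=36: 36 → 71 → 81 → 66 → 26 → 86 → 121 → … (one orbit).
Cycle lengths of π_61 on ℤ/125ℤ: [25, 25, 25, 25, 5, 5, 5, 5, 1, 1, 1, 1, 1]; 13 cycles in total.
125 − 13 = 112 transpositions; sign(π) = (−1)^112 = +1.
The Jacobi symbol (61|125) = +1 (Zolotarev) agrees.

+1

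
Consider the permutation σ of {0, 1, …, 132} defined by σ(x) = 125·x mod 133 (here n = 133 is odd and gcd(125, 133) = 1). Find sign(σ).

Trace 64: π^k(64) = [64, 20, 106, 83, 1, 125] for k=0..5.
Cycle type of π: 6×18 + 3×6 + 2×3 + 1; total 28 cycles.
n − c = 133 − 28 = 105; sign = (−1)^105 = -1.
Check: (125/133) = -1 by Zolotarev.

-1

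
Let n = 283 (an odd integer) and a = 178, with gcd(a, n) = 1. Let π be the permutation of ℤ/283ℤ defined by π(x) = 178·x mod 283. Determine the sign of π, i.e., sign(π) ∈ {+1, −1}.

Trace 89: π^k(89) = [89, 277, 64, 72, 81, 268, 160] for k=0..6.
Cycle lengths of π_178 on ℤ/283ℤ: [282, 1]; 2 cycles in total.
283 − 2 = 281 transpositions; sign(π) = (−1)^281 = -1.
(178|283)_J = -1 (Zolotarev's lemma cross-check).

-1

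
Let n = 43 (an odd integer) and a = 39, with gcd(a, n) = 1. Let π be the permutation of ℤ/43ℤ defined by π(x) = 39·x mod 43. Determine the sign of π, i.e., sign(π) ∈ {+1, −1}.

Start at x=8: 8 → 11 → 42 → 4 → 27 → 21 → 2 → … (one orbit).
4 cycles of lengths [14, 14, 14, 1].
4 cycles on 43: each ℓ→(−1)^(ℓ−1), product (−1)^39 = -1.

-1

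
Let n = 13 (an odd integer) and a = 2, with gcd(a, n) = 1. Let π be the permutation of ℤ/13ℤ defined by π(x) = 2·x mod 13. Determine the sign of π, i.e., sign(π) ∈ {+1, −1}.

-1

Orbit of 7 under x↦2x: [7, 1, 2, 4, 8, 3, 6]… (length divides ord_13(2)).
Cycle lengths of π_2 on ℤ/13ℤ: [12, 1]; 2 cycles in total.
13 − 2 = 11 transpositions; sign(π) = (−1)^11 = -1.
Via Zolotarev, sign(π_{2}) = (2|13) = -1.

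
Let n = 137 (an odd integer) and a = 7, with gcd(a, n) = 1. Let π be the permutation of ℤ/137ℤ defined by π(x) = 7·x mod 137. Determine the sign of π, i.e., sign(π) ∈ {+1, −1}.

Trace 107: π^k(107) = [107, 64, 37, 122, 32, 87, 61] for k=0..6.
3 cycles of lengths [68, 68, 1].
sign(π) = (−1)^{n − #cycles} = (−1)^{137−3} = (−1)^134 = +1.
(7|137)_J = +1 (Zolotarev's lemma cross-check).

+1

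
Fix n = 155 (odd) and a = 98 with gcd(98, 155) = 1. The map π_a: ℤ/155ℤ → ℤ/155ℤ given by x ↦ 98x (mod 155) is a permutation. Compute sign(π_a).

-1

Start at x=36: 36 → 118 → 94 → 67 → 56 → 63 → 129 → … (one orbit).
Cycle type of π: 12×10 + 4 + 3×10 + 1; total 22 cycles.
n − c = 155 − 22 = 133; sign = (−1)^133 = -1.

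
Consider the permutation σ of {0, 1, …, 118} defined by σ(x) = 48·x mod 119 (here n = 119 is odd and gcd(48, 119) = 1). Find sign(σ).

+1

Orbit of 50 under x↦48x: [50, 20, 8, 27, 106, 90, 36]… (length divides ord_119(48)).
Cycle lengths of π_48 on ℤ/119ℤ: [16, 16, 16, 16, 16, 16, 16, 2, 2, 2, 1]; 11 cycles in total.
119 − 11 = 108 transpositions; sign(π) = (−1)^108 = +1.
Zolotarev: (48|119) = +1, matching the cycle-count sign.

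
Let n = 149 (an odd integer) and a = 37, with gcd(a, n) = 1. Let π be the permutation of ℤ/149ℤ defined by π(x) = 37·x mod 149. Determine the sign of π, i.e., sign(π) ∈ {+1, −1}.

Start at x=1: 1 → 37 → 28 → 142 → 39 → 102 → 49 → … (one orbit).
The orbit structure of x ↦ 37x mod 149: 5 orbits of sizes [37, 37, 37, 37, 1].
5 cycles on 149: each ℓ→(−1)^(ℓ−1), product (−1)^144 = +1.
Zolotarev: (37|149) = +1, matching the cycle-count sign.

+1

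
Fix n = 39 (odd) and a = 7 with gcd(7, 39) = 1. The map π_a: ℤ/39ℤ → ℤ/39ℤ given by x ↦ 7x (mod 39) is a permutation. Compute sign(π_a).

Orbit of 19 under x↦7x: [19, 16, 34, 4, 28, 1, 7]… (length divides ord_39(7)).
Decompose π into cycles: lengths [12, 12, 12, 1, 1, 1] (6 cycles, including the fixed point 0).
n − c = 39 − 6 = 33; sign = (−1)^33 = -1.
The Jacobi symbol (7|39) = -1 (Zolotarev) agrees.

-1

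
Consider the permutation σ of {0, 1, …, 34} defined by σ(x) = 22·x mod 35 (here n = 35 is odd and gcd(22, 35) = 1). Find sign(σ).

-1

Start at x=1: 1 → 22 → 29 → 8 → 1 (one orbit).
Decompose π into cycles: lengths [4, 4, 4, 4, 4, 4, 4, 1, 1, 1, 1, 1, 1, 1] (14 cycles, including the fixed point 0).
35 − 14 = 21 transpositions; sign(π) = (−1)^21 = -1.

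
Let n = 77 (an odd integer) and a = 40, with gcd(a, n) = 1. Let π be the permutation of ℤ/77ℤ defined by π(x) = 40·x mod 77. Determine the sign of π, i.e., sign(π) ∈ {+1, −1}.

Trace 41: π^k(41) = [41, 23, 73, 71, 68, 25, 76] for k=0..6.
Cycle type of π: 30×2 + 10 + 6 + 1; total 5 cycles.
With 5 cycles on 77 points, sign = (−1)^{77−5} = +1.
(40|77)_J = +1 (Zolotarev's lemma cross-check).

+1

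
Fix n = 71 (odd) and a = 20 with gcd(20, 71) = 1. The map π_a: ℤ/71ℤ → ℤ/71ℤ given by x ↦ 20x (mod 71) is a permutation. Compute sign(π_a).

+1

Trace 20: π^k(20) = [20, 45, 48, 37, 30, 32, 1] for k=0..6.
π_20 has 11 disjoint cycles with lengths [7, 7, 7, 7, 7, 7, 7, 7, 7, 7, 1] on {0,…,70}.
11 cycles on 71: each ℓ→(−1)^(ℓ−1), product (−1)^60 = +1.
Check: (20/71) = +1 by Zolotarev.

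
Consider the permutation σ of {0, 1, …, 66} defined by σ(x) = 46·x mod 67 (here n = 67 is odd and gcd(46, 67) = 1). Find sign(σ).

Trace 34: π^k(34) = [34, 23, 53, 26, 57, 9, 12] for k=0..6.
π_46 has 2 disjoint cycles with lengths [66, 1] on {0,…,66}.
n − c = 67 − 2 = 65; sign = (−1)^65 = -1.

-1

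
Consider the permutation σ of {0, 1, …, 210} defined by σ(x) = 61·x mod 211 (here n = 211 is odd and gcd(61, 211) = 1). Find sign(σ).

Orbit of 83 under x↦61x: [83, 210, 150, 77, 55, 190, 196]… (length divides ord_211(61)).
8 cycles of lengths [30, 30, 30, 30, 30, 30, 30, 1].
211 − 8 = 203 transpositions; sign(π) = (−1)^203 = -1.
Check: (61/211) = -1 by Zolotarev.

-1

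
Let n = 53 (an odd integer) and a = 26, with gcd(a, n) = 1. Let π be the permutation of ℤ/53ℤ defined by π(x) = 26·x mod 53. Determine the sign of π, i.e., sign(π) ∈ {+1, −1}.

-1

Trace 42: π^k(42) = [42, 32, 37, 8, 49, 2, 52] for k=0..6.
Cycle lengths of π_26 on ℤ/53ℤ: [52, 1]; 2 cycles in total.
Σ(ℓ_i−1) = 53−2 = 51; sign = (−1)^51 = -1.
Check: (26/53) = -1 by Zolotarev.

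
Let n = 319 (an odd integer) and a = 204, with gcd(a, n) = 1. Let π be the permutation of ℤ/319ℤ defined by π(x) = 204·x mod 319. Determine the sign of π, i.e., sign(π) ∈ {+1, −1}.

-1

Orbit of 204 under x↦204x: [204, 146, 117, 262, 175, 291, 30]… (length divides ord_319(204)).
The orbit structure of x ↦ 204x mod 319: 58 orbits of sizes [10, 10, 10, 10, 10, 10, 10, 10, 10, 10, 10, 10, 10, 10, 10, 10, 10, 10, 10, 10, 10, 10, 10, 10, 10, 10, 10, 10, 10, 1, 1, 1, 1, 1, 1, 1, 1, 1, 1, 1, 1, 1, 1, 1, 1, 1, 1, 1, 1, 1, 1, 1, 1, 1, 1, 1, 1, 1].
319 − 58 = 261 transpositions; sign(π) = (−1)^261 = -1.
(204|319)_J = -1 (Zolotarev's lemma cross-check).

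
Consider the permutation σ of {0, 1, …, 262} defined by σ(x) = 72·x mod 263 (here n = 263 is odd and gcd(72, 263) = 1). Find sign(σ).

Orbit of 64 under x↦72x: [64, 137, 133, 108, 149, 208, 248]… (length divides ord_263(72)).
π_72 has 3 disjoint cycles with lengths [131, 131, 1] on {0,…,262}.
With 3 cycles on 263 points, sign = (−1)^{263−3} = +1.

+1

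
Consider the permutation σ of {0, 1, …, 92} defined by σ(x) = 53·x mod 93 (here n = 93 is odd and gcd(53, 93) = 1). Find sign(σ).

Start at x=70: 70 → 83 → 28 → 89 → 67 → 17 → 64 → … (one orbit).
The orbit structure of x ↦ 53x mod 93: 5 orbits of sizes [30, 30, 30, 2, 1].
n − c = 93 − 5 = 88; sign = (−1)^88 = +1.

+1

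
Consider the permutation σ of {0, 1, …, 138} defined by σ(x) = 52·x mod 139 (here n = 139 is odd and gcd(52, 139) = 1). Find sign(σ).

Start at x=116: 116 → 55 → 80 → 129 → 36 → 65 → 44 → … (one orbit).
The orbit structure of x ↦ 52x mod 139: 7 orbits of sizes [23, 23, 23, 23, 23, 23, 1].
With 7 cycles on 139 points, sign = (−1)^{139−7} = +1.

+1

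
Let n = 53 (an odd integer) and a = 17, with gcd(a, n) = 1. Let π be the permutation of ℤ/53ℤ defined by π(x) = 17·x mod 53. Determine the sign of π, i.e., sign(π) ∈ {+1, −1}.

Trace 40: π^k(40) = [40, 44, 6, 49, 38, 10, 11] for k=0..6.
Cycle type of π: 26×2 + 1; total 3 cycles.
3 cycles on 53: each ℓ→(−1)^(ℓ−1), product (−1)^50 = +1.
The Jacobi symbol (17|53) = +1 (Zolotarev) agrees.

+1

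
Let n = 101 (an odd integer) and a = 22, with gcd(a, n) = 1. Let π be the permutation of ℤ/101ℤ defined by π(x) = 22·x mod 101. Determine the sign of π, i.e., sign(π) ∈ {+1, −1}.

+1

Trace 76: π^k(76) = [76, 56, 20, 36, 85, 52, 33] for k=0..6.
π_22 has 3 disjoint cycles with lengths [50, 50, 1] on {0,…,100}.
With 3 cycles on 101 points, sign = (−1)^{101−3} = +1.
Via Zolotarev, sign(π_{22}) = (22|101) = +1.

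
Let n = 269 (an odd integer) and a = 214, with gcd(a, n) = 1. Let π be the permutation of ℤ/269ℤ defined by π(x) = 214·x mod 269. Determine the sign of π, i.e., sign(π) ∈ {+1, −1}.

Orbit of 81 under x↦214x: [81, 118, 235, 256, 177, 218, 115]… (length divides ord_269(214)).
Cycle lengths of π_214 on ℤ/269ℤ: [67, 67, 67, 67, 1]; 5 cycles in total.
5 cycles on 269: each ℓ→(−1)^(ℓ−1), product (−1)^264 = +1.
(214|269)_J = +1 (Zolotarev's lemma cross-check).

+1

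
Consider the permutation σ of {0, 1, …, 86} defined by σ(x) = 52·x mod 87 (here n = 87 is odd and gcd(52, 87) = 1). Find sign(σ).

+1

Start at x=7: 7 → 16 → 49 → 25 → 82 → 1 → 52 → 7 (one orbit).
15 cycles of lengths [7, 7, 7, 7, 7, 7, 7, 7, 7, 7, 7, 7, 1, 1, 1].
Σ(ℓ_i−1) = 87−15 = 72; sign = (−1)^72 = +1.
Via Zolotarev, sign(π_{52}) = (52|87) = +1.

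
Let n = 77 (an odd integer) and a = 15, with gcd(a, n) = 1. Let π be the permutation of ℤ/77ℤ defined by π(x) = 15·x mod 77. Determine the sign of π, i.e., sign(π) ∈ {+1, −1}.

+1

Start at x=36: 36 → 1 → 15 → 71 → 64 → 36 (one orbit).
The orbit structure of x ↦ 15x mod 77: 21 orbits of sizes [5, 5, 5, 5, 5, 5, 5, 5, 5, 5, 5, 5, 5, 5, 1, 1, 1, 1, 1, 1, 1].
n − c = 77 − 21 = 56; sign = (−1)^56 = +1.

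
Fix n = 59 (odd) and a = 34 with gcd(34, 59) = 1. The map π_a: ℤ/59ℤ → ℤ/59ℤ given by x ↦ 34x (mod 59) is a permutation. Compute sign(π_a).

Orbit of 9 under x↦34x: [9, 11, 20, 31, 51, 23, 15]… (length divides ord_59(34)).
Cycle lengths of π_34 on ℤ/59ℤ: [58, 1]; 2 cycles in total.
59 − 2 = 57 transpositions; sign(π) = (−1)^57 = -1.
The Jacobi symbol (34|59) = -1 (Zolotarev) agrees.

-1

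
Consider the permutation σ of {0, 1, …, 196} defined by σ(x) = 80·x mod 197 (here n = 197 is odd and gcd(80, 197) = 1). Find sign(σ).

Orbit of 157 under x↦80x: [157, 149, 100, 120, 144, 94, 34]… (length divides ord_197(80)).
Cycle type of π: 196 + 1; total 2 cycles.
n − c = 197 − 2 = 195; sign = (−1)^195 = -1.

-1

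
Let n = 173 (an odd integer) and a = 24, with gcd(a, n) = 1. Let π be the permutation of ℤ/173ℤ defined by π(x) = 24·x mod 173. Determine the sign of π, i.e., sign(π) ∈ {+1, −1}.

Trace 142: π^k(142) = [142, 121, 136, 150, 140, 73, 22] for k=0..6.
Cycle lengths of π_24 on ℤ/173ℤ: [86, 86, 1]; 3 cycles in total.
n − c = 173 − 3 = 170; sign = (−1)^170 = +1.
Zolotarev: (24|173) = +1, matching the cycle-count sign.

+1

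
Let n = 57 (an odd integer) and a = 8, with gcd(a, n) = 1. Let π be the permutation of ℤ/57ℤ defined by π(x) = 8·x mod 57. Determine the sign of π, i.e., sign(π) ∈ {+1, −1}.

Trace 7: π^k(7) = [7, 56, 49, 50, 1, 8] for k=0..5.
Decompose π into cycles: lengths [6, 6, 6, 6, 6, 6, 6, 6, 6, 2, 1] (11 cycles, including the fixed point 0).
57 − 11 = 46 transpositions; sign(π) = (−1)^46 = +1.

+1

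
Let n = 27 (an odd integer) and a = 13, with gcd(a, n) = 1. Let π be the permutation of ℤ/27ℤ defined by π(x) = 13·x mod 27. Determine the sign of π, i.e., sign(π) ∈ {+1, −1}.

+1

Trace 22: π^k(22) = [22, 16, 19, 4, 25, 1, 13] for k=0..6.
7 cycles of lengths [9, 9, 3, 3, 1, 1, 1].
n − c = 27 − 7 = 20; sign = (−1)^20 = +1.
(13|27)_J = +1 (Zolotarev's lemma cross-check).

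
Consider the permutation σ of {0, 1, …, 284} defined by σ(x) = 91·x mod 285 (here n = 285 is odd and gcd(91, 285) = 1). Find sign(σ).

Orbit of 196 under x↦91x: [196, 166, 1, 91, 16, 31, 256]… (length divides ord_285(91)).
Cycle type of π: 18×15 + 1×15; total 30 cycles.
n − c = 285 − 30 = 255; sign = (−1)^255 = -1.

-1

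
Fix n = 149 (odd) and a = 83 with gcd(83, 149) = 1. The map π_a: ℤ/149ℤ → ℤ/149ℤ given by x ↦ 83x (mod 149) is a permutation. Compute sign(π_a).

-1

Orbit of 45 under x↦83x: [45, 10, 85, 52, 144, 32, 123]… (length divides ord_149(83)).
The orbit structure of x ↦ 83x mod 149: 2 orbits of sizes [148, 1].
With 2 cycles on 149 points, sign = (−1)^{149−2} = -1.
Zolotarev: (83|149) = -1, matching the cycle-count sign.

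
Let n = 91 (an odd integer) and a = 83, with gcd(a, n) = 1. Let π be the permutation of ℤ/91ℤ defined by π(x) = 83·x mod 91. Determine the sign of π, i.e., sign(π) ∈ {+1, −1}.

Trace 64: π^k(64) = [64, 34, 1, 83] for k=0..3.
Cycle type of π: 4×21 + 2×3 + 1; total 25 cycles.
sign(π) = (−1)^{n − #cycles} = (−1)^{91−25} = (−1)^66 = +1.
(83|91)_J = +1 (Zolotarev's lemma cross-check).

+1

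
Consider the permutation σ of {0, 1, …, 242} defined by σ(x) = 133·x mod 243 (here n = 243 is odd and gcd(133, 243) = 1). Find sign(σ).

Start at x=73: 73 → 232 → 238 → 64 → 7 → 202 → 136 → … (one orbit).
The orbit structure of x ↦ 133x mod 243: 11 orbits of sizes [81, 81, 27, 27, 9, 9, 3, 3, 1, 1, 1].
sign(π) = (−1)^{n − #cycles} = (−1)^{243−11} = (−1)^232 = +1.
Via Zolotarev, sign(π_{133}) = (133|243) = +1.

+1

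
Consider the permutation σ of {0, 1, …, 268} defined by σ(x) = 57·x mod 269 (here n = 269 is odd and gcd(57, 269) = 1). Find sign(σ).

+1

Start at x=120: 120 → 115 → 99 → 263 → 196 → 143 → 81 → … (one orbit).
π_57 has 5 disjoint cycles with lengths [67, 67, 67, 67, 1] on {0,…,268}.
n − c = 269 − 5 = 264; sign = (−1)^264 = +1.
(57|269)_J = +1 (Zolotarev's lemma cross-check).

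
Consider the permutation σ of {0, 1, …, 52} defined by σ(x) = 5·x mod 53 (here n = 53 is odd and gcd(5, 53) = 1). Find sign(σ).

-1

Start at x=48: 48 → 28 → 34 → 11 → 2 → 10 → 50 → … (one orbit).
2 cycles of lengths [52, 1].
sign(π) = (−1)^{n − #cycles} = (−1)^{53−2} = (−1)^51 = -1.
Zolotarev: (5|53) = -1, matching the cycle-count sign.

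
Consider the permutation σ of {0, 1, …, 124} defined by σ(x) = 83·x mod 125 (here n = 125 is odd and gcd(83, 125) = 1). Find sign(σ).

-1

Trace 78: π^k(78) = [78, 99, 92, 11, 38, 29, 32] for k=0..6.
π_83 has 4 disjoint cycles with lengths [100, 20, 4, 1] on {0,…,124}.
sign(π) = (−1)^{n − #cycles} = (−1)^{125−4} = (−1)^121 = -1.
(83|125)_J = -1 (Zolotarev's lemma cross-check).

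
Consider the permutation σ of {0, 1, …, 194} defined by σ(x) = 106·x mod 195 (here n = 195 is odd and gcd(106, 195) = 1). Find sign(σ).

-1

Trace 16: π^k(16) = [16, 136, 181, 76, 61, 31, 166] for k=0..6.
The orbit structure of x ↦ 106x mod 195: 30 orbits of sizes [12, 12, 12, 12, 12, 12, 12, 12, 12, 12, 12, 12, 12, 12, 12, 1, 1, 1, 1, 1, 1, 1, 1, 1, 1, 1, 1, 1, 1, 1].
sign(π) = (−1)^{n − #cycles} = (−1)^{195−30} = (−1)^165 = -1.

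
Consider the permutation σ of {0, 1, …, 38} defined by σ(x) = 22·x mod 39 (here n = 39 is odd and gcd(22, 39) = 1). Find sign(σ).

Orbit of 22 under x↦22x: [22, 16, 1]… (length divides ord_39(22)).
The orbit structure of x ↦ 22x mod 39: 15 orbits of sizes [3, 3, 3, 3, 3, 3, 3, 3, 3, 3, 3, 3, 1, 1, 1].
sign(π) = (−1)^{n − #cycles} = (−1)^{39−15} = (−1)^24 = +1.
Via Zolotarev, sign(π_{22}) = (22|39) = +1.

+1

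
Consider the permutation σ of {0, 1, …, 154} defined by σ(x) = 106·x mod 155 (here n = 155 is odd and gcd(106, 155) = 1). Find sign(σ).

Start at x=36: 36 → 96 → 101 → 11 → 81 → 61 → 111 → … (one orbit).
Decompose π into cycles: lengths [30, 30, 30, 30, 30, 1, 1, 1, 1, 1] (10 cycles, including the fixed point 0).
n − c = 155 − 10 = 145; sign = (−1)^145 = -1.

-1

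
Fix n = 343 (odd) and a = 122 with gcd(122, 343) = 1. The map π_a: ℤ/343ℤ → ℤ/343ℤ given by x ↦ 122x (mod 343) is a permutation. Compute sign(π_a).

-1

Start at x=169: 169 → 38 → 177 → 328 → 228 → 33 → 253 → … (one orbit).
π_122 has 4 disjoint cycles with lengths [294, 42, 6, 1] on {0,…,342}.
4 cycles on 343: each ℓ→(−1)^(ℓ−1), product (−1)^339 = -1.
Check: (122/343) = -1 by Zolotarev.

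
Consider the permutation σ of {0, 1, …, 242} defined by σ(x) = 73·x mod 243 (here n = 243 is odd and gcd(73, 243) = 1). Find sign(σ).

+1

Start at x=1: 1 → 73 → 226 → 217 → 46 → 199 → 190 → … (one orbit).
π_73 has 27 disjoint cycles with lengths [27, 27, 27, 27, 27, 27, 9, 9, 9, 9, 9, 9, 3, 3, 3, 3, 3, 3, 1, 1, 1, 1, 1, 1, 1, 1, 1] on {0,…,242}.
27 cycles on 243: each ℓ→(−1)^(ℓ−1), product (−1)^216 = +1.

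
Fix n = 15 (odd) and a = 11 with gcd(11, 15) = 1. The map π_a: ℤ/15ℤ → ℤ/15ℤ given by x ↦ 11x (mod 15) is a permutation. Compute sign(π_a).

-1

Start at x=11: 11 → 1 → 11 (one orbit).
The orbit structure of x ↦ 11x mod 15: 10 orbits of sizes [2, 2, 2, 2, 2, 1, 1, 1, 1, 1].
n − c = 15 − 10 = 5; sign = (−1)^5 = -1.
Zolotarev: (11|15) = -1, matching the cycle-count sign.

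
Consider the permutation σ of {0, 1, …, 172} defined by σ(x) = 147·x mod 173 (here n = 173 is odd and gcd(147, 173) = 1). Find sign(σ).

Orbit of 159 under x↦147x: [159, 18, 51, 58, 49, 110, 81]… (length divides ord_173(147)).
Decompose π into cycles: lengths [172, 1] (2 cycles, including the fixed point 0).
n − c = 173 − 2 = 171; sign = (−1)^171 = -1.
(147|173)_J = -1 (Zolotarev's lemma cross-check).

-1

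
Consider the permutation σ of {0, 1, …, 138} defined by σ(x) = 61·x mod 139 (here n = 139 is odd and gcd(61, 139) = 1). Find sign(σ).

-1

Start at x=32: 32 → 6 → 88 → 86 → 103 → 28 → 40 → … (one orbit).
2 cycles of lengths [138, 1].
With 2 cycles on 139 points, sign = (−1)^{139−2} = -1.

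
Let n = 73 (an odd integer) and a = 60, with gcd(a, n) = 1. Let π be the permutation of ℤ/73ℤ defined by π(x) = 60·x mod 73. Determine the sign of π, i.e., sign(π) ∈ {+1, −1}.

Start at x=8: 8 → 42 → 38 → 17 → 71 → 26 → 27 → … (one orbit).
Cycle type of π: 72 + 1; total 2 cycles.
n − c = 73 − 2 = 71; sign = (−1)^71 = -1.
Check: (60/73) = -1 by Zolotarev.

-1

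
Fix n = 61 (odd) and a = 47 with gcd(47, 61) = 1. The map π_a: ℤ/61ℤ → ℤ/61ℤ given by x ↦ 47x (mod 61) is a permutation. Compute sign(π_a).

Start at x=1: 1 → 47 → 13 → 1 (one orbit).
The orbit structure of x ↦ 47x mod 61: 21 orbits of sizes [3, 3, 3, 3, 3, 3, 3, 3, 3, 3, 3, 3, 3, 3, 3, 3, 3, 3, 3, 3, 1].
With 21 cycles on 61 points, sign = (−1)^{61−21} = +1.
(47|61)_J = +1 (Zolotarev's lemma cross-check).

+1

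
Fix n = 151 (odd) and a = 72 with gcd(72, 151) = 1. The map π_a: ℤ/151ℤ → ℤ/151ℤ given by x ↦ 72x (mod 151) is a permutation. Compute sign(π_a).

+1

Start at x=91: 91 → 59 → 20 → 81 → 94 → 124 → 19 → … (one orbit).
π_72 has 7 disjoint cycles with lengths [25, 25, 25, 25, 25, 25, 1] on {0,…,150}.
sign(π) = (−1)^{n − #cycles} = (−1)^{151−7} = (−1)^144 = +1.
(72|151)_J = +1 (Zolotarev's lemma cross-check).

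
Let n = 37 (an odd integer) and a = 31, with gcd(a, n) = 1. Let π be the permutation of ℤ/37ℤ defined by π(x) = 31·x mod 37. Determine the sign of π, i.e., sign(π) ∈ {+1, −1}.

Start at x=36: 36 → 6 → 1 → 31 → 36 (one orbit).
10 cycles of lengths [4, 4, 4, 4, 4, 4, 4, 4, 4, 1].
Σ(ℓ_i−1) = 37−10 = 27; sign = (−1)^27 = -1.

-1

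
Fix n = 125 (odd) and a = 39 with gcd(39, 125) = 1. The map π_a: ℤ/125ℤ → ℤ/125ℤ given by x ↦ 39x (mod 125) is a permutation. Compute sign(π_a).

+1

Orbit of 41 under x↦39x: [41, 99, 111, 79, 81, 34, 76]… (length divides ord_125(39)).
The orbit structure of x ↦ 39x mod 125: 7 orbits of sizes [50, 50, 10, 10, 2, 2, 1].
125 − 7 = 118 transpositions; sign(π) = (−1)^118 = +1.
The Jacobi symbol (39|125) = +1 (Zolotarev) agrees.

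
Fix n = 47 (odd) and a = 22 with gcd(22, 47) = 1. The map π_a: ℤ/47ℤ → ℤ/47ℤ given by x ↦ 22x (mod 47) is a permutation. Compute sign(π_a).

-1

Orbit of 31 under x↦22x: [31, 24, 11, 7, 13, 4, 41]… (length divides ord_47(22)).
Cycle type of π: 46 + 1; total 2 cycles.
sign(π) = (−1)^{n − #cycles} = (−1)^{47−2} = (−1)^45 = -1.
Check: (22/47) = -1 by Zolotarev.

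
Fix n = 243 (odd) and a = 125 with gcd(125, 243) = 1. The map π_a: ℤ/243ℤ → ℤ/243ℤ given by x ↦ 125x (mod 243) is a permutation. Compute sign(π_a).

Start at x=44: 44 → 154 → 53 → 64 → 224 → 55 → 71 → … (one orbit).
π_125 has 14 disjoint cycles with lengths [54, 54, 54, 18, 18, 18, 6, 6, 6, 2, 2, 2, 2, 1] on {0,…,242}.
n − c = 243 − 14 = 229; sign = (−1)^229 = -1.
Zolotarev: (125|243) = -1, matching the cycle-count sign.

-1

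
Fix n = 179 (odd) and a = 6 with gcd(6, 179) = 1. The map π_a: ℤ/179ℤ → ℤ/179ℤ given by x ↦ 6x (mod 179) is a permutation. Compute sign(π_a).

-1

Start at x=82: 82 → 134 → 88 → 170 → 125 → 34 → 25 → … (one orbit).
Cycle type of π: 178 + 1; total 2 cycles.
2 cycles on 179: each ℓ→(−1)^(ℓ−1), product (−1)^177 = -1.
Zolotarev: (6|179) = -1, matching the cycle-count sign.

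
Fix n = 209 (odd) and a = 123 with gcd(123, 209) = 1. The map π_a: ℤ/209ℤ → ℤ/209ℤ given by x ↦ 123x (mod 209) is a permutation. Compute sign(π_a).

Orbit of 138 under x↦123x: [138, 45, 101, 92, 30, 137, 131]… (length divides ord_209(123)).
The orbit structure of x ↦ 123x mod 209: 6 orbits of sizes [90, 90, 10, 9, 9, 1].
209 − 6 = 203 transpositions; sign(π) = (−1)^203 = -1.

-1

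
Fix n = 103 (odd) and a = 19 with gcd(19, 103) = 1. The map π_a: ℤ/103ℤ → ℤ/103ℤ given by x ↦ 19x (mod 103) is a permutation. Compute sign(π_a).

Start at x=14: 14 → 60 → 7 → 30 → 55 → 15 → 79 → … (one orbit).
Decompose π into cycles: lengths [51, 51, 1] (3 cycles, including the fixed point 0).
Σ(ℓ_i−1) = 103−3 = 100; sign = (−1)^100 = +1.
The Jacobi symbol (19|103) = +1 (Zolotarev) agrees.

+1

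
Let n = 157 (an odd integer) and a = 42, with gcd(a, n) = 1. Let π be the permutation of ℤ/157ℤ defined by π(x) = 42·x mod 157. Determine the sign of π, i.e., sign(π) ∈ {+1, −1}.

+1

Trace 33: π^k(33) = [33, 130, 122, 100, 118, 89, 127] for k=0..6.
The orbit structure of x ↦ 42x mod 157: 3 orbits of sizes [78, 78, 1].
157 − 3 = 154 transpositions; sign(π) = (−1)^154 = +1.
Check: (42/157) = +1 by Zolotarev.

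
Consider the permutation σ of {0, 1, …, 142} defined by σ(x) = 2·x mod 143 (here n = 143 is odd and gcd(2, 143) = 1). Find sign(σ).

Trace 75: π^k(75) = [75, 7, 14, 28, 56, 112, 81] for k=0..6.
Cycle type of π: 60×2 + 12 + 10 + 1; total 5 cycles.
5 cycles on 143: each ℓ→(−1)^(ℓ−1), product (−1)^138 = +1.
Zolotarev: (2|143) = +1, matching the cycle-count sign.

+1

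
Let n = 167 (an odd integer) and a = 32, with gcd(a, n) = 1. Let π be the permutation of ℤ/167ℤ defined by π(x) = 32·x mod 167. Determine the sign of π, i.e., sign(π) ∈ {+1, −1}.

Orbit of 7 under x↦32x: [7, 57, 154, 85, 48, 33, 54]… (length divides ord_167(32)).
3 cycles of lengths [83, 83, 1].
Σ(ℓ_i−1) = 167−3 = 164; sign = (−1)^164 = +1.
The Jacobi symbol (32|167) = +1 (Zolotarev) agrees.

+1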